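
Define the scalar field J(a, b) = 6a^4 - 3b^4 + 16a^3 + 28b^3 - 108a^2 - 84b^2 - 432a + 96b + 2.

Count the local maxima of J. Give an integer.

2

J separates as a function of a plus a function of b, so ∇J=0 decouples.
∂J/∂a = 24(a - 3)(a + 2)(a + 3) = 0 at a ∈ {-3, -2, 3}; ∂J/∂b = -12(b - 4)(b - 2)(b - 1) = 0 at b ∈ {1, 2, 4}.
The Hessian is diagonal: diag(J_aa, J_bb). Second derivatives: J_aa(-3)=144, J_aa(-2)=-120, J_aa(3)=720; J_bb(1)=-36, J_bb(2)=24, J_bb(4)=-72.
Local maxima occur where both diagonal entries negative: (-2, 1), (-2, 4). Count: 2.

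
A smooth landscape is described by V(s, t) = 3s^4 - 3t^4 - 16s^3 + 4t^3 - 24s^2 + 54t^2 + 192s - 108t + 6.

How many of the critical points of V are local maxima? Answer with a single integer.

V separates as a function of s plus a function of t, so ∇V=0 decouples.
∂V/∂s = 12(s - 4)(s - 2)(s + 2) = 0 at s ∈ {-2, 2, 4}; ∂V/∂t = -12(t - 3)(t - 1)(t + 3) = 0 at t ∈ {-3, 1, 3}.
The Hessian is diagonal: diag(V_ss, V_tt). Second derivatives: V_ss(-2)=288, V_ss(2)=-96, V_ss(4)=144; V_tt(-3)=-288, V_tt(1)=96, V_tt(3)=-144.
Local maxima occur where both diagonal entries negative: (2, -3), (2, 3). Count: 2.

2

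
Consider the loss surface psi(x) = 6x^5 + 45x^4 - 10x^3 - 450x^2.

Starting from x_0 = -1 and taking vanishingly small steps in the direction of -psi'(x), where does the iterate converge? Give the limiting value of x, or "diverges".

-3

psi'(x) = 30x(x - 2)(x + 3)(x + 5), so psi'(-1) = 720.
Gradient descent moves in the -psi' direction, i.e. x is decreasing.
The nearest critical point in that direction is x = -3, where psi'' = 900 > 0 (a local minimum). The iterate converges there.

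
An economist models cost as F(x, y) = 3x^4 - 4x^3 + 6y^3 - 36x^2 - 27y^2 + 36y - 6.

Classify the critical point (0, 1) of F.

The mixed partial ∂²F/∂x∂y is 0, so the Hessian at any point is diag(F_xx, F_yy) = diag(12(3x^2 - 2x - 6), 18(2y - 3)).
At (0, 1): H = diag(-72, -18).
Both eigenvalues are negative, so H is negative definite: a local maximum.

local maximum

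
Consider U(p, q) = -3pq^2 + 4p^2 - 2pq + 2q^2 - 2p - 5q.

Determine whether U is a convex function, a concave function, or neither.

The term -3pq^2 is cubic, so the Hessian is not constant.
∂²U/∂q² = -6p + 4, which takes both signs as p varies (negative for sufficiently large p). A diagonal entry of the Hessian changing sign means the Hessian is neither positive- nor negative-semidefinite on all of R^2.

neither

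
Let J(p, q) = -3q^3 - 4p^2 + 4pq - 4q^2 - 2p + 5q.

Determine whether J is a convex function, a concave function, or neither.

The term -3q^3 is cubic, so the Hessian is not constant.
∂²J/∂q² = -18q - 8, which takes both signs as q varies (negative for sufficiently large q). A diagonal entry of the Hessian changing sign means the Hessian is neither positive- nor negative-semidefinite on all of R^2.

neither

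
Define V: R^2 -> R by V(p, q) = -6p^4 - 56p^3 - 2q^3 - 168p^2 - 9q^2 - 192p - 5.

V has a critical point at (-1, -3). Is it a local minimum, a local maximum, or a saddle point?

The mixed partial ∂²V/∂p∂q is 0, so the Hessian at any point is diag(V_pp, V_qq) = diag(-24(3p^2 + 14p + 14), -6(2q + 3)).
At (-1, -3): H = diag(-72, 18).
The eigenvalues have opposite signs, so H is indefinite: a saddle point.

saddle point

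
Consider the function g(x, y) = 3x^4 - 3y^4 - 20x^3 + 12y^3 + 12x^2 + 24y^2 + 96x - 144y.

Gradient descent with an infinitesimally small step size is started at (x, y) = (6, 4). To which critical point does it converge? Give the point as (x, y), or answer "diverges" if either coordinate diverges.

g is separable, so gradient descent decouples: x follows -∂g/∂x, y follows -∂g/∂y.
∂g/∂x = 12(x - 4)(x - 2)(x + 1); at x=6 this is 672, so x decreases.
∂g/∂y = -12(y - 3)(y - 2)(y + 2); at y=4 this is -144, so y increases.
The y-coordinate has no critical point in that direction and runs off to infinity.

diverges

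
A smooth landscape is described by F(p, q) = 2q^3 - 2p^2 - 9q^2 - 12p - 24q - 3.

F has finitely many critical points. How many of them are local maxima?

F separates as a function of p plus a function of q, so ∇F=0 decouples.
∂F/∂p = -4(p + 3) = 0 at p ∈ {-3}; ∂F/∂q = 6(q - 4)(q + 1) = 0 at q ∈ {-1, 4}.
The Hessian is diagonal: diag(F_pp, F_qq). Second derivatives: F_pp(-3)=-4; F_qq(-1)=-30, F_qq(4)=30.
Local maxima occur where both diagonal entries negative: (-3, -1). Count: 1.

1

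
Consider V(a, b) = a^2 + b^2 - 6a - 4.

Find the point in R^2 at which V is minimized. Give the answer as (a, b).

V(a,b) separates as P(a) + Q(b) − 4, so its minimum is min P + min Q − 4.
P'(a) = 2a - 6 vanishes at a ∈ {3}; Q'(b) = 2b vanishes at b ∈ {0}.
Local minima of P (where P''>0): P(3)=-9. Local minima of Q: Q(0)=0.
So the global minimum of V is P(3) + Q(0) − 4 = -9 + 0 − 4 = -13, attained at (3, 0).

(3, 0)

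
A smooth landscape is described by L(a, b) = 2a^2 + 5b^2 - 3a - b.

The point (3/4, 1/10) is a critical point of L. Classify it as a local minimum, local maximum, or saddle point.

local minimum

The Hessian of L is constant: H = [[4, 0], [0, 10]].
det(H) = 4·10 − 0² = 40.
det(H) > 0 and tr(H) = 14 > 0, so H is positive definite and the point is a local minimum.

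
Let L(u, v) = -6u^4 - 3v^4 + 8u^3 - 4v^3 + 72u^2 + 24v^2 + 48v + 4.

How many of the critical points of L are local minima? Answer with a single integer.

1

L separates as a function of u plus a function of v, so ∇L=0 decouples.
∂L/∂u = -24u(u - 3)(u + 2) = 0 at u ∈ {-2, 0, 3}; ∂L/∂v = -12(v - 2)(v + 1)(v + 2) = 0 at v ∈ {-2, -1, 2}.
The Hessian is diagonal: diag(L_uu, L_vv). Second derivatives: L_uu(-2)=-240, L_uu(0)=144, L_uu(3)=-360; L_vv(-2)=-48, L_vv(-1)=36, L_vv(2)=-144.
Local minima occur where both diagonal entries positive: (0, -1). Count: 1.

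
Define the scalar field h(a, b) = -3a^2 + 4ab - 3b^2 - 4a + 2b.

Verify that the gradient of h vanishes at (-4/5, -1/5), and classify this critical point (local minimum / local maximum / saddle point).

∇h = (-6a + 4b - 4, 4a - 6b + 2); substituting (-4/5, -1/5) gives ∇h = (0, 0), so (-4/5, -1/5) is indeed a critical point.
The Hessian of h is constant: H = [[-6, 4], [4, -6]].
det(H) = (-6)·(-6) − 4² = 20.
det(H) > 0 and tr(H) = -12 < 0, so H is negative definite and the point is a local maximum.

local maximum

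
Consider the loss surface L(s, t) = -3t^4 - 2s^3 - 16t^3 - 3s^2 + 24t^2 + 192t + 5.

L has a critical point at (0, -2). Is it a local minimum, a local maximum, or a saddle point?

The mixed partial ∂²L/∂s∂t is 0, so the Hessian at any point is diag(L_ss, L_tt) = diag(-6(2s + 1), 12(-3t^2 - 8t + 4)).
At (0, -2): H = diag(-6, 96).
The eigenvalues have opposite signs, so H is indefinite: a saddle point.

saddle point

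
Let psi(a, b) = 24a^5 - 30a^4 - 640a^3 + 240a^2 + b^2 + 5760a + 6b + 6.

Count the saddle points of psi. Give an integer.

2

psi separates as a function of a plus a function of b, so ∇psi=0 decouples.
∂psi/∂a = 120(a - 4)(a - 2)(a + 2)(a + 3) = 0 at a ∈ {-3, -2, 2, 4}; ∂psi/∂b = 2(b + 3) = 0 at b ∈ {-3}.
The Hessian is diagonal: diag(psi_aa, psi_bb). Second derivatives: psi_aa(-3)=-4200, psi_aa(-2)=2880, psi_aa(2)=-4800, psi_aa(4)=10080; psi_bb(-3)=2.
Saddle points occur where the two diagonal entries have opposite signs: (-3, -3), (2, -3). Count: 2.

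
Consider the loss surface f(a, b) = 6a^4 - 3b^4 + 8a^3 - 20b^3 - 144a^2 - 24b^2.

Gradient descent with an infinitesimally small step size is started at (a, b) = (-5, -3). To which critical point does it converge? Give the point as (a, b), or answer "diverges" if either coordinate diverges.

(-4, -1)

f is separable, so gradient descent decouples: a follows -∂f/∂a, b follows -∂f/∂b.
∂f/∂a = 24a(a - 3)(a + 4); at a=-5 this is -960, so a increases.
∂f/∂b = -12b(b + 1)(b + 4); at b=-3 this is -72, so b increases.
a converges to its nearest critical value -4 (a local min of the a-part); b converges to -1. The iterate converges to (-4, -1).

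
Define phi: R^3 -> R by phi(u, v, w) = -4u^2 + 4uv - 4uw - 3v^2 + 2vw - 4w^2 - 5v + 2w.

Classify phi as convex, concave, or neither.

concave

phi is quadratic, so its Hessian is the constant matrix H = [[-8, 4, -4], [4, -6, 2], [-4, 2, -8]].
Leading principal minors: -8, 32, -192.
Signs alternate −, +, − ⇒ H ≺ 0 ⇒ concave.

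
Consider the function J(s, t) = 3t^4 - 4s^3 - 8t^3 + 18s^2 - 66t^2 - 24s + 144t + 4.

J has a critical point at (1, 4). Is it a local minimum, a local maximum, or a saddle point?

The mixed partial ∂²J/∂s∂t is 0, so the Hessian at any point is diag(J_ss, J_tt) = diag(12(-2s + 3), 12(3t^2 - 4t - 11)).
At (1, 4): H = diag(12, 252).
Both eigenvalues are positive, so H is positive definite: a local minimum.

local minimum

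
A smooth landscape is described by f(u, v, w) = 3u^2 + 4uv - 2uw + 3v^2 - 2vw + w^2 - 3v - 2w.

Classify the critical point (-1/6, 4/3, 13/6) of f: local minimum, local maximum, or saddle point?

local minimum

The Hessian is constant: H = [[6, 4, -2], [4, 6, -2], [-2, -2, 2]].
Leading principal minors: Δ₁ = 6, Δ₂ = 20, Δ₃ = 24.
All leading minors are positive, so H is positive definite: a local minimum.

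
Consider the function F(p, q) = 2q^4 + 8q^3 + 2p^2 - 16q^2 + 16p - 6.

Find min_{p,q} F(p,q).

-294

F(p,q) separates as A(p) + B(q) − 6, so its minimum is min A + min B − 6.
A'(p) = 4p + 16 vanishes at p ∈ {-4}; B'(q) = 8q(q - 1)(q + 4) vanishes at q ∈ {-4, 0, 1}.
Local minima of A (where A''>0): A(-4)=-32. Local minima of B: B(-4)=-256, B(1)=-6.
So the global minimum of F is A(-4) + B(-4) − 6 = -32 − 256 − 6 = -294, attained at (-4, -4).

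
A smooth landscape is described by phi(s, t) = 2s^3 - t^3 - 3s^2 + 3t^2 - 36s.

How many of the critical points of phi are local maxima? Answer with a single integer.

1

phi separates as a function of s plus a function of t, so ∇phi=0 decouples.
∂phi/∂s = 6(s - 3)(s + 2) = 0 at s ∈ {-2, 3}; ∂phi/∂t = -3t(t - 2) = 0 at t ∈ {0, 2}.
The Hessian is diagonal: diag(phi_ss, phi_tt). Second derivatives: phi_ss(-2)=-30, phi_ss(3)=30; phi_tt(0)=6, phi_tt(2)=-6.
Local maxima occur where both diagonal entries negative: (-2, 2). Count: 1.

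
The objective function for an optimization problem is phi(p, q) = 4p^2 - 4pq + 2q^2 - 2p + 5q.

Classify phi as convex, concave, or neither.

convex

phi is quadratic, so its Hessian is the constant matrix H = [[8, -4], [-4, 4]].
det(H) = 16, tr(H) = 12.
det(H) > 0 and tr(H) > 0, so H is positive definite everywhere: convex.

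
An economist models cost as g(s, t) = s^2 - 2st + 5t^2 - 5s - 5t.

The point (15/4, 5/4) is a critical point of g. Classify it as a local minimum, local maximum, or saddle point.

local minimum

The Hessian of g is constant: H = [[2, -2], [-2, 10]].
det(H) = 2·10 − (-2)² = 16.
det(H) > 0 and tr(H) = 12 > 0, so H is positive definite and the point is a local minimum.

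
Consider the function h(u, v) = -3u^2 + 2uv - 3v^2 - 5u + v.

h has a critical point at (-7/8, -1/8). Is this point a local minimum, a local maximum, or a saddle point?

The Hessian of h is constant: H = [[-6, 2], [2, -6]].
det(H) = (-6)·(-6) − 2² = 32.
det(H) > 0 and tr(H) = -12 < 0, so H is negative definite and the point is a local maximum.

local maximum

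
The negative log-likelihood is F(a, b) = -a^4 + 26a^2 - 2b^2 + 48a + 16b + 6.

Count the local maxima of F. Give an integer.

2

F separates as a function of a plus a function of b, so ∇F=0 decouples.
∂F/∂a = -4(a - 4)(a + 1)(a + 3) = 0 at a ∈ {-3, -1, 4}; ∂F/∂b = -4(b - 4) = 0 at b ∈ {4}.
The Hessian is diagonal: diag(F_aa, F_bb). Second derivatives: F_aa(-3)=-56, F_aa(-1)=40, F_aa(4)=-140; F_bb(4)=-4.
Local maxima occur where both diagonal entries negative: (-3, 4), (4, 4). Count: 2.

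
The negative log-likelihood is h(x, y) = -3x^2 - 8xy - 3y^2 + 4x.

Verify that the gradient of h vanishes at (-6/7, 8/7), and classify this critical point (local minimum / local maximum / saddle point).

saddle point

∇h = (-6x - 8y + 4, -8x - 6y); substituting (-6/7, 8/7) gives ∇h = (0, 0), so (-6/7, 8/7) is indeed a critical point.
The Hessian of h is constant: H = [[-6, -8], [-8, -6]].
det(H) = (-6)·(-6) − (-8)² = -28.
Since det(H) < 0, H is indefinite and the critical point is a saddle point.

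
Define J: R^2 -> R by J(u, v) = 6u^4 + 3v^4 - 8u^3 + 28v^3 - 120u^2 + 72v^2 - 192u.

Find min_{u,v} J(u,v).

J(u,v) separates as P(u) + Q(v), so its minimum is min P + min Q.
P'(u) = 24(u - 4)(u + 1)(u + 2) vanishes at u ∈ {-2, -1, 4}; Q'(v) = 12v(v + 3)(v + 4) vanishes at v ∈ {-4, -3, 0}.
Local minima of P (where P''>0): P(-2)=64, P(4)=-1664. Local minima of Q: Q(-4)=128, Q(0)=0.
So the global minimum of J is P(4) + Q(0) = -1664 + 0 = -1664, attained at (4, 0).

-1664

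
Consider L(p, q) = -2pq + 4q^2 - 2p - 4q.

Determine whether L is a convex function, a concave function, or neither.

neither

L is quadratic, so its Hessian is the constant matrix H = [[0, -2], [-2, 8]].
det(H) = -4, tr(H) = 8.
det(H) < 0, so H is indefinite: neither convex nor concave.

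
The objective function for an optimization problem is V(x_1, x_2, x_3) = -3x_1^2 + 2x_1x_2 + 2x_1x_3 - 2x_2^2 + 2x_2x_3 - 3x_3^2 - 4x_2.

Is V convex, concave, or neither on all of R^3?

V is quadratic, so its Hessian is the constant matrix H = [[-6, 2, 2], [2, -4, 2], [2, 2, -6]].
Leading principal minors: -6, 20, -64.
Signs alternate −, +, − ⇒ H ≺ 0 ⇒ concave.

concave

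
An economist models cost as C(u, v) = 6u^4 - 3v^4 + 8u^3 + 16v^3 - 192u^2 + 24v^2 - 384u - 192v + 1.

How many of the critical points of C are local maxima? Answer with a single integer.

C separates as a function of u plus a function of v, so ∇C=0 decouples.
∂C/∂u = 24(u - 4)(u + 1)(u + 4) = 0 at u ∈ {-4, -1, 4}; ∂C/∂v = -12(v - 4)(v - 2)(v + 2) = 0 at v ∈ {-2, 2, 4}.
The Hessian is diagonal: diag(C_uu, C_vv). Second derivatives: C_uu(-4)=576, C_uu(-1)=-360, C_uu(4)=960; C_vv(-2)=-288, C_vv(2)=96, C_vv(4)=-144.
Local maxima occur where both diagonal entries negative: (-1, -2), (-1, 4). Count: 2.

2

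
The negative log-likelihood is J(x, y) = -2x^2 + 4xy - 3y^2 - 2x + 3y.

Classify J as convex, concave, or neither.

J is quadratic, so its Hessian is the constant matrix H = [[-4, 4], [4, -6]].
det(H) = 8, tr(H) = -10.
det(H) > 0 and tr(H) < 0, so H is negative definite everywhere: concave.

concave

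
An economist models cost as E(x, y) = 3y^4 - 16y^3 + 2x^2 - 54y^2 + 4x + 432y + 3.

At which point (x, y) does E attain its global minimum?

(-1, -3)

E(x,y) separates as P(x) + Q(y) + 3, so its minimum is min P + min Q + 3.
P'(x) = 4x + 4 vanishes at x ∈ {-1}; Q'(y) = 12(y - 4)(y - 3)(y + 3) vanishes at y ∈ {-3, 3, 4}.
Local minima of P (where P''>0): P(-1)=-2. Local minima of Q: Q(-3)=-1107, Q(4)=608.
So the global minimum of E is P(-1) + Q(-3) + 3 = -2 − 1107 + 3 = -1106, attained at (-1, -3).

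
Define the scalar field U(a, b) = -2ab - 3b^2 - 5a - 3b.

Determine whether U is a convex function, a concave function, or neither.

U is quadratic, so its Hessian is the constant matrix H = [[0, -2], [-2, -6]].
det(H) = -4, tr(H) = -6.
det(H) < 0, so H is indefinite: neither convex nor concave.

neither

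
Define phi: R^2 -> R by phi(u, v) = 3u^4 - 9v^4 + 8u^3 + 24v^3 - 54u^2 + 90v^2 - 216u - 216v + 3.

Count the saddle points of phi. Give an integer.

phi separates as a function of u plus a function of v, so ∇phi=0 decouples.
∂phi/∂u = 12(u - 3)(u + 2)(u + 3) = 0 at u ∈ {-3, -2, 3}; ∂phi/∂v = -36(v - 3)(v - 1)(v + 2) = 0 at v ∈ {-2, 1, 3}.
The Hessian is diagonal: diag(phi_uu, phi_vv). Second derivatives: phi_uu(-3)=72, phi_uu(-2)=-60, phi_uu(3)=360; phi_vv(-2)=-540, phi_vv(1)=216, phi_vv(3)=-360.
Saddle points occur where the two diagonal entries have opposite signs: (-3, -2), (-3, 3), (-2, 1), (3, -2), (3, 3). Count: 5.

5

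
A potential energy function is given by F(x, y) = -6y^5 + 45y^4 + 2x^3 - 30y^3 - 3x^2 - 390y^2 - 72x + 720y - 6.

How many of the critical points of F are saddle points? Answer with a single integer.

F separates as a function of x plus a function of y, so ∇F=0 decouples.
∂F/∂x = 6(x - 4)(x + 3) = 0 at x ∈ {-3, 4}; ∂F/∂y = -30(y - 4)(y - 3)(y - 1)(y + 2) = 0 at y ∈ {-2, 1, 3, 4}.
The Hessian is diagonal: diag(F_xx, F_yy). Second derivatives: F_xx(-3)=-42, F_xx(4)=42; F_yy(-2)=2700, F_yy(1)=-540, F_yy(3)=300, F_yy(4)=-540.
Saddle points occur where the two diagonal entries have opposite signs: (-3, -2), (-3, 3), (4, 1), (4, 4). Count: 4.

4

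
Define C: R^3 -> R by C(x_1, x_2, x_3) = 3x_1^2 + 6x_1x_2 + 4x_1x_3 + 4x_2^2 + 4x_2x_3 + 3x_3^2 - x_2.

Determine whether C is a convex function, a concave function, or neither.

convex

C is quadratic, so its Hessian is the constant matrix H = [[6, 6, 4], [6, 8, 4], [4, 4, 6]].
Leading principal minors: 6, 12, 40.
All positive ⇒ H ≻ 0 ⇒ convex.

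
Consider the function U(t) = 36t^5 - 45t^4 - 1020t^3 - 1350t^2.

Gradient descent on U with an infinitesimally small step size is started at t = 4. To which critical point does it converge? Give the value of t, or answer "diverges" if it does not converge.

5

U'(t) = 180t(t - 5)(t + 1)(t + 3), so U'(4) = -25200.
Gradient descent moves in the -U' direction, i.e. t is increasing.
The nearest critical point in that direction is t = 5, where U'' = 43200 > 0 (a local minimum). The iterate converges there.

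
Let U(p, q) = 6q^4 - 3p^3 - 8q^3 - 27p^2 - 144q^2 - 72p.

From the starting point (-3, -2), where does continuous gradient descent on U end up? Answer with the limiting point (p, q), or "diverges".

U is separable, so gradient descent decouples: p follows -∂U/∂p, q follows -∂U/∂q.
∂U/∂p = -9(p + 2)(p + 4); at p=-3 this is 9, so p decreases.
∂U/∂q = 24q(q - 4)(q + 3); at q=-2 this is 288, so q decreases.
p converges to its nearest critical value -4 (a local min of the p-part); q converges to -3. The iterate converges to (-4, -3).

(-4, -3)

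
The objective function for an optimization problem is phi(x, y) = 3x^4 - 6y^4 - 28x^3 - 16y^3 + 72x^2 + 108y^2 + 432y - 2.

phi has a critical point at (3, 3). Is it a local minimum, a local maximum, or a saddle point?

local maximum

The mixed partial ∂²phi/∂x∂y is 0, so the Hessian at any point is diag(phi_xx, phi_yy) = diag(12(3x^2 - 14x + 12), 24(-3y^2 - 4y + 9)).
At (3, 3): H = diag(-36, -720).
Both eigenvalues are negative, so H is negative definite: a local maximum.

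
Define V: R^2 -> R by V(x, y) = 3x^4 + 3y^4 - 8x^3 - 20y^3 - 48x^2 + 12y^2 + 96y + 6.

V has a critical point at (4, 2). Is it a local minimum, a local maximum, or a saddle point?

The mixed partial ∂²V/∂x∂y is 0, so the Hessian at any point is diag(V_xx, V_yy) = diag(12(3x^2 - 4x - 8), 12(3y^2 - 10y + 2)).
At (4, 2): H = diag(288, -72).
The eigenvalues have opposite signs, so H is indefinite: a saddle point.

saddle point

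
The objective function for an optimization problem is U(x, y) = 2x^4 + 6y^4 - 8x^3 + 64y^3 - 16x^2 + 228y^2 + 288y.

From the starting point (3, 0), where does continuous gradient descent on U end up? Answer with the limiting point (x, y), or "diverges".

(4, -1)

U is separable, so gradient descent decouples: x follows -∂U/∂x, y follows -∂U/∂y.
∂U/∂x = 8x(x - 4)(x + 1); at x=3 this is -96, so x increases.
∂U/∂y = 24(y + 1)(y + 3)(y + 4); at y=0 this is 288, so y decreases.
x converges to its nearest critical value 4 (a local min of the x-part); y converges to -1. The iterate converges to (4, -1).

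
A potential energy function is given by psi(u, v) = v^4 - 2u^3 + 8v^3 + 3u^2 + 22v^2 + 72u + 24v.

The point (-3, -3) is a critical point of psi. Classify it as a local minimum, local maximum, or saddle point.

local minimum

The mixed partial ∂²psi/∂u∂v is 0, so the Hessian at any point is diag(psi_uu, psi_vv) = diag(6(-2u + 1), 4(3v^2 + 12v + 11)).
At (-3, -3): H = diag(42, 8).
Both eigenvalues are positive, so H is positive definite: a local minimum.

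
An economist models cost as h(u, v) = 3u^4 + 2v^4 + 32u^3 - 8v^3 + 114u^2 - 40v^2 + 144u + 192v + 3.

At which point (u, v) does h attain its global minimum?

(-1, -3)

h(u,v) separates as P(u) + Q(v) + 3, so its minimum is min P + min Q + 3.
P'(u) = 12(u + 1)(u + 3)(u + 4) vanishes at u ∈ {-4, -3, -1}; Q'(v) = 8(v - 4)(v - 2)(v + 3) vanishes at v ∈ {-3, 2, 4}.
Local minima of P (where P''>0): P(-4)=-32, P(-1)=-59. Local minima of Q: Q(-3)=-558, Q(4)=128.
So the global minimum of h is P(-1) + Q(-3) + 3 = -59 − 558 + 3 = -614, attained at (-1, -3).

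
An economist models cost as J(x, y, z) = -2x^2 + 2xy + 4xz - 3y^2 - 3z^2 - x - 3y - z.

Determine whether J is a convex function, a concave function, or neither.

concave

J is quadratic, so its Hessian is the constant matrix H = [[-4, 2, 4], [2, -6, 0], [4, 0, -6]].
Leading principal minors: -4, 20, -24.
Signs alternate −, +, − ⇒ H ≺ 0 ⇒ concave.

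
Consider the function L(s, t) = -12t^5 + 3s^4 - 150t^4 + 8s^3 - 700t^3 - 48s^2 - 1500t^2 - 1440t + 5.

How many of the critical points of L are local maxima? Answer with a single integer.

2

L separates as a function of s plus a function of t, so ∇L=0 decouples.
∂L/∂s = 12s(s - 2)(s + 4) = 0 at s ∈ {-4, 0, 2}; ∂L/∂t = -60(t + 1)(t + 2)(t + 3)(t + 4) = 0 at t ∈ {-4, -3, -2, -1}.
The Hessian is diagonal: diag(L_ss, L_tt). Second derivatives: L_ss(-4)=288, L_ss(0)=-96, L_ss(2)=144; L_tt(-4)=360, L_tt(-3)=-120, L_tt(-2)=120, L_tt(-1)=-360.
Local maxima occur where both diagonal entries negative: (0, -3), (0, -1). Count: 2.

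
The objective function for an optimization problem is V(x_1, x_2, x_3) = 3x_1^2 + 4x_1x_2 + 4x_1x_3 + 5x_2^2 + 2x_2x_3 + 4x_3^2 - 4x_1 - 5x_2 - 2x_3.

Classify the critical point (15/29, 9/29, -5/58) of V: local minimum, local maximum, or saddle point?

local minimum

The Hessian is constant: H = [[6, 4, 4], [4, 10, 2], [4, 2, 8]].
Leading principal minors: Δ₁ = 6, Δ₂ = 44, Δ₃ = 232.
All leading minors are positive, so H is positive definite: a local minimum.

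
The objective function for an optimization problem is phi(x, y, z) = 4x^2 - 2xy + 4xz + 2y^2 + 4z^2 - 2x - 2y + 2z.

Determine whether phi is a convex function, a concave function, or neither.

convex

phi is quadratic, so its Hessian is the constant matrix H = [[8, -2, 4], [-2, 4, 0], [4, 0, 8]].
Leading principal minors: 8, 28, 160.
All positive ⇒ H ≻ 0 ⇒ convex.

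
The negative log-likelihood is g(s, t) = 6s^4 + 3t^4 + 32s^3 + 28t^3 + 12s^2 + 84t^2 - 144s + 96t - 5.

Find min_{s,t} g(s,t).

g(s,t) separates as P(s) + Q(t) − 5, so its minimum is min P + min Q − 5.
P'(s) = 24(s - 1)(s + 2)(s + 3) vanishes at s ∈ {-3, -2, 1}; Q'(t) = 12(t + 1)(t + 2)(t + 4) vanishes at t ∈ {-4, -2, -1}.
Local minima of P (where P''>0): P(-3)=162, P(1)=-94. Local minima of Q: Q(-4)=-64, Q(-1)=-37.
So the global minimum of g is P(1) + Q(-4) − 5 = -94 − 64 − 5 = -163, attained at (1, -4).

-163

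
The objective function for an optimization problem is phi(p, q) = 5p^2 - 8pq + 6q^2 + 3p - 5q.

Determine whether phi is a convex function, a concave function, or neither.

phi is quadratic, so its Hessian is the constant matrix H = [[10, -8], [-8, 12]].
det(H) = 56, tr(H) = 22.
det(H) > 0 and tr(H) > 0, so H is positive definite everywhere: convex.

convex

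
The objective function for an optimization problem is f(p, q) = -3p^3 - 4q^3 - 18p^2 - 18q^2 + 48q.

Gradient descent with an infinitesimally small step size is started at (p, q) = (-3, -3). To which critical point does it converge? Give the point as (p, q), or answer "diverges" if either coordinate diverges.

f is separable, so gradient descent decouples: p follows -∂f/∂p, q follows -∂f/∂q.
∂f/∂p = -9p(p + 4); at p=-3 this is 27, so p decreases.
∂f/∂q = -12(q - 1)(q + 4); at q=-3 this is 48, so q decreases.
p converges to its nearest critical value -4 (a local min of the p-part); q converges to -4. The iterate converges to (-4, -4).

(-4, -4)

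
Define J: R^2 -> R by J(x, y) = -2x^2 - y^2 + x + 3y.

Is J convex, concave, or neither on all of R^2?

concave

J is quadratic, so its Hessian is the constant matrix H = [[-4, 0], [0, -2]].
det(H) = 8, tr(H) = -6.
det(H) > 0 and tr(H) < 0, so H is negative definite everywhere: concave.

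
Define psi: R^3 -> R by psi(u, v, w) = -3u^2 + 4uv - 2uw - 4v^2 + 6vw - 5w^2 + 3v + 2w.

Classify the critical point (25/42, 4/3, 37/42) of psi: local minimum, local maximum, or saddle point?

The Hessian is constant: H = [[-6, 4, -2], [4, -8, 6], [-2, 6, -10]].
Leading principal minors: Δ₁ = -6, Δ₂ = 32, Δ₃ = -168.
The minors alternate sign starting negative (−, +, −), so H is negative definite: a local maximum.

local maximum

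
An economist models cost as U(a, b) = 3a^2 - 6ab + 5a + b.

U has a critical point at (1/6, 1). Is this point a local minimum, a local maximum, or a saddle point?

The Hessian of U is constant: H = [[6, -6], [-6, 0]].
det(H) = 6·0 − (-6)² = -36.
Since det(H) < 0, H is indefinite and the critical point is a saddle point.

saddle point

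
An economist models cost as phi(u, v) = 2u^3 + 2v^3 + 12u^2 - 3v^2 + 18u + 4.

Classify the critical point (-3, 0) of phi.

The mixed partial ∂²phi/∂u∂v is 0, so the Hessian at any point is diag(phi_uu, phi_vv) = diag(12(u + 2), 6(2v - 1)).
At (-3, 0): H = diag(-12, -6).
Both eigenvalues are negative, so H is negative definite: a local maximum.

local maximum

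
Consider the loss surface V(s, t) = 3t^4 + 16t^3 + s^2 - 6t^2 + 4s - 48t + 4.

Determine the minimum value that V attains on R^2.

V(s,t) separates as P(s) + Q(t) + 4, so its minimum is min P + min Q + 4.
P'(s) = 2s + 4 vanishes at s ∈ {-2}; Q'(t) = 12(t - 1)(t + 1)(t + 4) vanishes at t ∈ {-4, -1, 1}.
Local minima of P (where P''>0): P(-2)=-4. Local minima of Q: Q(-4)=-160, Q(1)=-35.
So the global minimum of V is P(-2) + Q(-4) + 4 = -4 − 160 + 4 = -160, attained at (-2, -4).

-160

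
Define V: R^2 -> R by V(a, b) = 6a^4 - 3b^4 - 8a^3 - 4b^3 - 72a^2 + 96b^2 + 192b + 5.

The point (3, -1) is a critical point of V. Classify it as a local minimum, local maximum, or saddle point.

local minimum

The mixed partial ∂²V/∂a∂b is 0, so the Hessian at any point is diag(V_aa, V_bb) = diag(24(3a^2 - 2a - 6), 12(-3b^2 - 2b + 16)).
At (3, -1): H = diag(360, 180).
Both eigenvalues are positive, so H is positive definite: a local minimum.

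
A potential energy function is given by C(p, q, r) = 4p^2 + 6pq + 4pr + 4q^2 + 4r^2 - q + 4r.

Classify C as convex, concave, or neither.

C is quadratic, so its Hessian is the constant matrix H = [[8, 6, 4], [6, 8, 0], [4, 0, 8]].
Leading principal minors: 8, 28, 96.
All positive ⇒ H ≻ 0 ⇒ convex.

convex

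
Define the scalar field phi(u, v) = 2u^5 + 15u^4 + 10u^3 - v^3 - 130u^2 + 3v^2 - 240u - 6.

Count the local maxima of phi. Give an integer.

phi separates as a function of u plus a function of v, so ∇phi=0 decouples.
∂phi/∂u = 10(u - 2)(u + 1)(u + 3)(u + 4) = 0 at u ∈ {-4, -3, -1, 2}; ∂phi/∂v = -3v(v - 2) = 0 at v ∈ {0, 2}.
The Hessian is diagonal: diag(phi_uu, phi_vv). Second derivatives: phi_uu(-4)=-180, phi_uu(-3)=100, phi_uu(-1)=-180, phi_uu(2)=900; phi_vv(0)=6, phi_vv(2)=-6.
Local maxima occur where both diagonal entries negative: (-4, 2), (-1, 2). Count: 2.

2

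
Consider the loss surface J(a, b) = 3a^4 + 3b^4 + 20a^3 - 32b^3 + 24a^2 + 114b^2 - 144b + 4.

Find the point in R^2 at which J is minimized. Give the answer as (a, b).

(-4, 1)

J(a,b) separates as P(a) + Q(b) + 4, so its minimum is min P + min Q + 4.
P'(a) = 12a(a + 1)(a + 4) vanishes at a ∈ {-4, -1, 0}; Q'(b) = 12(b - 4)(b - 3)(b - 1) vanishes at b ∈ {1, 3, 4}.
Local minima of P (where P''>0): P(-4)=-128, P(0)=0. Local minima of Q: Q(1)=-59, Q(4)=-32.
So the global minimum of J is P(-4) + Q(1) + 4 = -128 − 59 + 4 = -183, attained at (-4, 1).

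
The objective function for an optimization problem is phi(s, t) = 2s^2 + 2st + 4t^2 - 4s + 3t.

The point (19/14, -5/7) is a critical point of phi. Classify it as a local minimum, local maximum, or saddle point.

local minimum

The Hessian of phi is constant: H = [[4, 2], [2, 8]].
det(H) = 4·8 − 2² = 28.
det(H) > 0 and tr(H) = 12 > 0, so H is positive definite and the point is a local minimum.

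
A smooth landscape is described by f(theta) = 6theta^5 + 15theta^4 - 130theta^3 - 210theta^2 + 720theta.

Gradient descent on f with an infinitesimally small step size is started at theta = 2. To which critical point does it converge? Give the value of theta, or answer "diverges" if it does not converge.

f'(theta) = 30(theta - 3)(theta - 1)(theta + 2)(theta + 4), so f'(2) = -720.
Gradient descent moves in the -f' direction, i.e. theta is increasing.
The nearest critical point in that direction is theta = 3, where f'' = 2100 > 0 (a local minimum). The iterate converges there.

3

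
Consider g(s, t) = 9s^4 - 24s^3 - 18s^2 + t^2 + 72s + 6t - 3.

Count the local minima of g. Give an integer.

2

g separates as a function of s plus a function of t, so ∇g=0 decouples.
∂g/∂s = 36(s - 2)(s - 1)(s + 1) = 0 at s ∈ {-1, 1, 2}; ∂g/∂t = 2(t + 3) = 0 at t ∈ {-3}.
The Hessian is diagonal: diag(g_ss, g_tt). Second derivatives: g_ss(-1)=216, g_ss(1)=-72, g_ss(2)=108; g_tt(-3)=2.
Local minima occur where both diagonal entries positive: (-1, -3), (2, -3). Count: 2.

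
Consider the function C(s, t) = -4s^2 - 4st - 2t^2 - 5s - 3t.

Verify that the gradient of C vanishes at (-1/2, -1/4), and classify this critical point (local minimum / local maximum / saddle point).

∇C = (-8s - 4t - 5, -4s - 4t - 3); substituting (-1/2, -1/4) gives ∇C = (0, 0), so (-1/2, -1/4) is indeed a critical point.
The Hessian of C is constant: H = [[-8, -4], [-4, -4]].
det(H) = (-8)·(-4) − (-4)² = 16.
det(H) > 0 and tr(H) = -12 < 0, so H is negative definite and the point is a local maximum.

local maximum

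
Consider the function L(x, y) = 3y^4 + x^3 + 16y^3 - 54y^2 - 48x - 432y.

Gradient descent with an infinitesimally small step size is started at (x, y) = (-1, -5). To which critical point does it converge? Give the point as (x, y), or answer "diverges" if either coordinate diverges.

L is separable, so gradient descent decouples: x follows -∂L/∂x, y follows -∂L/∂y.
∂L/∂x = 3(x - 4)(x + 4); at x=-1 this is -45, so x increases.
∂L/∂y = 12(y - 3)(y + 3)(y + 4); at y=-5 this is -192, so y increases.
x converges to its nearest critical value 4 (a local min of the x-part); y converges to -4. The iterate converges to (4, -4).

(4, -4)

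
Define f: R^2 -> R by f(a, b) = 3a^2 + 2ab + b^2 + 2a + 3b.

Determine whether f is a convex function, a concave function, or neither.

convex

f is quadratic, so its Hessian is the constant matrix H = [[6, 2], [2, 2]].
det(H) = 8, tr(H) = 8.
det(H) > 0 and tr(H) > 0, so H is positive definite everywhere: convex.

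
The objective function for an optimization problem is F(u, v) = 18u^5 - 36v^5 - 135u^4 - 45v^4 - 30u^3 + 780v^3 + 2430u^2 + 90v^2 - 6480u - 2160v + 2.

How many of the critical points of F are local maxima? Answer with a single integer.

F separates as a function of u plus a function of v, so ∇F=0 decouples.
∂F/∂u = 90(u - 4)(u - 3)(u - 2)(u + 3) = 0 at u ∈ {-3, 2, 3, 4}; ∂F/∂v = -180(v - 3)(v - 1)(v + 1)(v + 4) = 0 at v ∈ {-4, -1, 1, 3}.
The Hessian is diagonal: diag(F_uu, F_vv). Second derivatives: F_uu(-3)=-18900, F_uu(2)=900, F_uu(3)=-540, F_uu(4)=1260; F_vv(-4)=18900, F_vv(-1)=-4320, F_vv(1)=3600, F_vv(3)=-10080.
Local maxima occur where both diagonal entries negative: (-3, -1), (-3, 3), (3, -1), (3, 3). Count: 4.

4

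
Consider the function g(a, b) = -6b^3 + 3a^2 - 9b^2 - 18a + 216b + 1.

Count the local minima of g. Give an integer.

1

g separates as a function of a plus a function of b, so ∇g=0 decouples.
∂g/∂a = 6(a - 3) = 0 at a ∈ {3}; ∂g/∂b = -18(b - 3)(b + 4) = 0 at b ∈ {-4, 3}.
The Hessian is diagonal: diag(g_aa, g_bb). Second derivatives: g_aa(3)=6; g_bb(-4)=126, g_bb(3)=-126.
Local minima occur where both diagonal entries positive: (3, -4). Count: 1.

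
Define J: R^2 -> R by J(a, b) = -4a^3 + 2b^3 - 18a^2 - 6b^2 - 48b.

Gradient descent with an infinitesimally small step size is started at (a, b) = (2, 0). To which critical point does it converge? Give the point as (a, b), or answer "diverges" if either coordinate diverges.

diverges

J is separable, so gradient descent decouples: a follows -∂J/∂a, b follows -∂J/∂b.
∂J/∂a = -12a(a + 3); at a=2 this is -120, so a increases.
∂J/∂b = 6(b - 4)(b + 2); at b=0 this is -48, so b increases.
The a-coordinate has no critical point in that direction and runs off to infinity.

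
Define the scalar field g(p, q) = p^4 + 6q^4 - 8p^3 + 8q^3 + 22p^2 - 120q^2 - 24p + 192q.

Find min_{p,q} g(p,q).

-1673

g(p,q) separates as A(p) + B(q), so its minimum is min A + min B.
A'(p) = 4(p - 3)(p - 2)(p - 1) vanishes at p ∈ {1, 2, 3}; B'(q) = 24(q - 2)(q - 1)(q + 4) vanishes at q ∈ {-4, 1, 2}.
Local minima of A (where A''>0): A(1)=-9, A(3)=-9. Local minima of B: B(-4)=-1664, B(2)=64.
So the global minimum of g is A(1) + B(-4) = -9 − 1664 = -1673, attained at (1, -4).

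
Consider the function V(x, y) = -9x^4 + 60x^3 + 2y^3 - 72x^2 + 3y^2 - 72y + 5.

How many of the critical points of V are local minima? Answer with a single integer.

V separates as a function of x plus a function of y, so ∇V=0 decouples.
∂V/∂x = -36x(x - 4)(x - 1) = 0 at x ∈ {0, 1, 4}; ∂V/∂y = 6(y - 3)(y + 4) = 0 at y ∈ {-4, 3}.
The Hessian is diagonal: diag(V_xx, V_yy). Second derivatives: V_xx(0)=-144, V_xx(1)=108, V_xx(4)=-432; V_yy(-4)=-42, V_yy(3)=42.
Local minima occur where both diagonal entries positive: (1, 3). Count: 1.

1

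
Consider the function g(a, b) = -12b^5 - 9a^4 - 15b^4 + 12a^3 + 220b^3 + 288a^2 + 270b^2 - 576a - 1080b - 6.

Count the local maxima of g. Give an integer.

4

g separates as a function of a plus a function of b, so ∇g=0 decouples.
∂g/∂a = -36(a - 4)(a - 1)(a + 4) = 0 at a ∈ {-4, 1, 4}; ∂g/∂b = -60(b - 3)(b - 1)(b + 2)(b + 3) = 0 at b ∈ {-3, -2, 1, 3}.
The Hessian is diagonal: diag(g_aa, g_bb). Second derivatives: g_aa(-4)=-1440, g_aa(1)=540, g_aa(4)=-864; g_bb(-3)=1440, g_bb(-2)=-900, g_bb(1)=1440, g_bb(3)=-3600.
Local maxima occur where both diagonal entries negative: (-4, -2), (-4, 3), (4, -2), (4, 3). Count: 4.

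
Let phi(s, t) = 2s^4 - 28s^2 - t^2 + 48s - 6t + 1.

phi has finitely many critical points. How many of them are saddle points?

2

phi separates as a function of s plus a function of t, so ∇phi=0 decouples.
∂phi/∂s = 8(s - 2)(s - 1)(s + 3) = 0 at s ∈ {-3, 1, 2}; ∂phi/∂t = -2(t + 3) = 0 at t ∈ {-3}.
The Hessian is diagonal: diag(phi_ss, phi_tt). Second derivatives: phi_ss(-3)=160, phi_ss(1)=-32, phi_ss(2)=40; phi_tt(-3)=-2.
Saddle points occur where the two diagonal entries have opposite signs: (-3, -3), (2, -3). Count: 2.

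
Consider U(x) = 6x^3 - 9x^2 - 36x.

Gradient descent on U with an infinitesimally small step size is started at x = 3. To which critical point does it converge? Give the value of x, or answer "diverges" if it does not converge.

U'(x) = 18(x - 2)(x + 1), so U'(3) = 72.
Gradient descent moves in the -U' direction, i.e. x is decreasing.
The nearest critical point in that direction is x = 2, where U'' = 54 > 0 (a local minimum). The iterate converges there.

2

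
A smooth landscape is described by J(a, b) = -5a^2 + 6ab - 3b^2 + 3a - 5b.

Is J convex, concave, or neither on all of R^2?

J is quadratic, so its Hessian is the constant matrix H = [[-10, 6], [6, -6]].
det(H) = 24, tr(H) = -16.
det(H) > 0 and tr(H) < 0, so H is negative definite everywhere: concave.

concave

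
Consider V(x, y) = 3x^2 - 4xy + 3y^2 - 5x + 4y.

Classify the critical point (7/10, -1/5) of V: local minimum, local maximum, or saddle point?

local minimum

The Hessian of V is constant: H = [[6, -4], [-4, 6]].
det(H) = 6·6 − (-4)² = 20.
det(H) > 0 and tr(H) = 12 > 0, so H is positive definite and the point is a local minimum.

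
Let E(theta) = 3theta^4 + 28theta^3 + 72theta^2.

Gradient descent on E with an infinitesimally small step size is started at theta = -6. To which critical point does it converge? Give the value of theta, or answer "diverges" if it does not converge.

E'(theta) = 12theta(theta + 3)(theta + 4), so E'(-6) = -432.
Gradient descent moves in the -E' direction, i.e. theta is increasing.
The nearest critical point in that direction is theta = -4, where E'' = 48 > 0 (a local minimum). The iterate converges there.

-4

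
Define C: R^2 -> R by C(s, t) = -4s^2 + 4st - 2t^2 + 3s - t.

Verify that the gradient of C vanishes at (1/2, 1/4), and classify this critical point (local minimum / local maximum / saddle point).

local maximum

∇C = (-8s + 4t + 3, 4s - 4t - 1); substituting (1/2, 1/4) gives ∇C = (0, 0), so (1/2, 1/4) is indeed a critical point.
The Hessian of C is constant: H = [[-8, 4], [4, -4]].
det(H) = (-8)·(-4) − 4² = 16.
det(H) > 0 and tr(H) = -12 < 0, so H is negative definite and the point is a local maximum.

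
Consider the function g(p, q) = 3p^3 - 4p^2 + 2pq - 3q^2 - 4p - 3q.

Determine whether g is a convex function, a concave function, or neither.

The term 3p^3 is cubic, so the Hessian is not constant.
∂²g/∂p² = 18p - 8, which takes both signs as p varies (negative for sufficiently negative p). A diagonal entry of the Hessian changing sign means the Hessian is neither positive- nor negative-semidefinite on all of R^2.

neither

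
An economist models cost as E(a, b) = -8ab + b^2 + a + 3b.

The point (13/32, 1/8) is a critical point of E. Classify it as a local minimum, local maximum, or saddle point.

The Hessian of E is constant: H = [[0, -8], [-8, 2]].
det(H) = 0·2 − (-8)² = -64.
Since det(H) < 0, H is indefinite and the critical point is a saddle point.

saddle point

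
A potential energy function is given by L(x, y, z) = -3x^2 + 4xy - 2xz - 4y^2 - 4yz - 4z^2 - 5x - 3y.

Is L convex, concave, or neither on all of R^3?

concave

L is quadratic, so its Hessian is the constant matrix H = [[-6, 4, -2], [4, -8, -4], [-2, -4, -8]].
Leading principal minors: -6, 32, -64.
Signs alternate −, +, − ⇒ H ≺ 0 ⇒ concave.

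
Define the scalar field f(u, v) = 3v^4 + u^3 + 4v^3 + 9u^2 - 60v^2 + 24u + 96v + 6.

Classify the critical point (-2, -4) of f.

The mixed partial ∂²f/∂u∂v is 0, so the Hessian at any point is diag(f_uu, f_vv) = diag(6(u + 3), 12(3v^2 + 2v - 10)).
At (-2, -4): H = diag(6, 360).
Both eigenvalues are positive, so H is positive definite: a local minimum.

local minimum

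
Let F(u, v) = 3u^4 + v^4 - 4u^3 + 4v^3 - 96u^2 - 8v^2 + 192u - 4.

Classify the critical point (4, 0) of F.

The mixed partial ∂²F/∂u∂v is 0, so the Hessian at any point is diag(F_uu, F_vv) = diag(12(3u^2 - 2u - 16), 4(3v^2 + 6v - 4)).
At (4, 0): H = diag(288, -16).
The eigenvalues have opposite signs, so H is indefinite: a saddle point.

saddle point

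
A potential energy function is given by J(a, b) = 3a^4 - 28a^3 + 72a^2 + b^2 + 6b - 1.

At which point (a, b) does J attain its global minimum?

(0, -3)

J(a,b) separates as P(a) + Q(b) − 1, so its minimum is min P + min Q − 1.
P'(a) = 12a(a - 4)(a - 3) vanishes at a ∈ {0, 3, 4}; Q'(b) = 2b + 6 vanishes at b ∈ {-3}.
Local minima of P (where P''>0): P(0)=0, P(4)=128. Local minima of Q: Q(-3)=-9.
So the global minimum of J is P(0) + Q(-3) − 1 = 0 − 9 − 1 = -10, attained at (0, -3).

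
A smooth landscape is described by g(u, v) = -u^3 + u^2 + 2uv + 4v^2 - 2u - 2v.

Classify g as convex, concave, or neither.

The term -u^3 is cubic, so the Hessian is not constant.
∂²g/∂u² = -6u + 2, which takes both signs as u varies (negative for sufficiently large u). A diagonal entry of the Hessian changing sign means the Hessian is neither positive- nor negative-semidefinite on all of R^2.

neither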